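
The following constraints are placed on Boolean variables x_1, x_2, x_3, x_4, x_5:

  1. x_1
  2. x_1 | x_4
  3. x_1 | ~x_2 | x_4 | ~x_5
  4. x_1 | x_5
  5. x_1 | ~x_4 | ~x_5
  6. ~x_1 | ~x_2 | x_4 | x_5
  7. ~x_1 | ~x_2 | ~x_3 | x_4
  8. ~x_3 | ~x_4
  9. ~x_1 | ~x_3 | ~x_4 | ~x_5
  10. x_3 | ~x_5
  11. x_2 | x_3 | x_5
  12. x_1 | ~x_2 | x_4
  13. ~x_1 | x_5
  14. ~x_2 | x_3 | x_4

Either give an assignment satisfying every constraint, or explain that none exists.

x_1 = True; x_2 = False; x_3 = True; x_4 = False; x_5 = True

Unit clause (x_1) forces x_1 = True.
In (~x_1 | x_5) only x_5 is left, so x_5 = True.
In (x_3 | ~x_5) only x_3 is left, so x_3 = True.
In (~x_3 | ~x_4) only ~x_4 is left, so x_4 = False.
In (~x_1 | ~x_2 | ~x_3 | x_4) only ~x_2 is left, so x_2 = False.
All clauses satisfied.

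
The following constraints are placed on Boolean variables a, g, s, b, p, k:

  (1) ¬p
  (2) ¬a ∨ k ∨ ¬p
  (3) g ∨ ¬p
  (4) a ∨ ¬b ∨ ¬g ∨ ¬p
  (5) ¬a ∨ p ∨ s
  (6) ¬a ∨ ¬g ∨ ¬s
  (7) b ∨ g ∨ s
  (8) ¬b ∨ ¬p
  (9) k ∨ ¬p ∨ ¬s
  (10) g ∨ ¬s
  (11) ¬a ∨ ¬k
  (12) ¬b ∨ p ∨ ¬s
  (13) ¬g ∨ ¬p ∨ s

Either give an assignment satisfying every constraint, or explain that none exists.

a=F, g=F, s=F, b=T, p=F, k=T

Unit clause (¬p) forces p = False.
Try a = True:
  (¬a ∨ p ∨ s) forces s = True.
  (¬a ∨ ¬g ∨ ¬s) forces g = False.
  clause (g ∨ ¬s) is falsified — backtrack.
So a = False.
Set g = False.
  then (g ∨ ¬s) forces s = False.
  then (b ∨ g ∨ s) forces b = True.
Set k = True.
All clauses satisfied.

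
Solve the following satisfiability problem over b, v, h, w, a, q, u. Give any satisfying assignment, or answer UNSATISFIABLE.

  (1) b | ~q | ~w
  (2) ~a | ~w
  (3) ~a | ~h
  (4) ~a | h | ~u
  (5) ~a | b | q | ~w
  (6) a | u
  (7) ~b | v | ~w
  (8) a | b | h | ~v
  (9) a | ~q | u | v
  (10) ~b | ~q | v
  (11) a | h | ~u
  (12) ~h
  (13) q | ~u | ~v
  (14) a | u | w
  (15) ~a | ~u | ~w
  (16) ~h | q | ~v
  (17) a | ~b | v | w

Unit clause (~h) forces h = False.
Set b = False.
Set v = True.
  then (a | b | h | ~v) forces a = True.
  then (~a | ~w) forces w = False.
  then (~a | h | ~u) forces u = False.
Set q = True.
All clauses satisfied.

b=F, v=T, h=F, w=F, a=T, q=T, u=F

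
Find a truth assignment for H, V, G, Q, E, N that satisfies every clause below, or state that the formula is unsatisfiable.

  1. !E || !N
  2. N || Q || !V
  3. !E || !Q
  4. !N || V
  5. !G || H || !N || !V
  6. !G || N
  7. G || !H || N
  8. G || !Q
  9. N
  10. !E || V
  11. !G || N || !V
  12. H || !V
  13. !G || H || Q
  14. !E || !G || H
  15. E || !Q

Unit clause (N) forces N = True.
In (!E || !N) only !E is left, so E = False.
In (!N || V) only V is left, so V = True.
In (H || !V) only H is left, so H = True.
In (E || !Q) only !Q is left, so Q = False.
Set G = True.
All clauses satisfied.

H = True, V = True, G = True, Q = False, E = False, N = True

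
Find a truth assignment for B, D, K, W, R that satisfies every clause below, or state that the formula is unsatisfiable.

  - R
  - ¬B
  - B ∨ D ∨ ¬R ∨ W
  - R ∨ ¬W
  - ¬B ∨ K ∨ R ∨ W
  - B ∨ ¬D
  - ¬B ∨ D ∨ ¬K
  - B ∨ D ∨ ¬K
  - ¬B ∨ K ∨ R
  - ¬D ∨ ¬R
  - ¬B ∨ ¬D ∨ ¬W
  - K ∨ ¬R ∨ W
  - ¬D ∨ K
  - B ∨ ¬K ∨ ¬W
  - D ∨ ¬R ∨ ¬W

The formula is unsatisfiable.

Case B = True:
  Clause (¬B) is falsified — contradiction.
Case B = False:
  (R) forces R = True.
  (B ∨ ¬D) forces D = False.
  (B ∨ D ∨ ¬R ∨ W) forces W = True.
  Clause (D ∨ ¬R ∨ ¬W) is falsified — contradiction.
Both cases fail, so the formula is unsatisfiable.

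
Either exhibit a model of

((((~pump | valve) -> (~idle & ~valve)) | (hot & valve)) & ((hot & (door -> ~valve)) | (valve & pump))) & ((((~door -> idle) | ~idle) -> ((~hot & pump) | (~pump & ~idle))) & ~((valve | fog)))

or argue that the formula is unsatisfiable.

door = False, hot = True, pump = False, valve = False, fog = False, idle = False

  (((~pump | valve) -> (~idle & ~valve)) | (hot & valve)) & ((hot & (door -> ~valve)) | (valve & pump)) = True
    ((~pump | valve) -> (~idle & ~valve)) | (hot & valve) = True
      (~pump | valve) -> (~idle & ~valve) = True
        ~pump | valve = True
          ~pump = True
        ~idle & ~valve = True
          ~idle = True
          ~valve = True
      hot & valve = False
    (hot & (door -> ~valve)) | (valve & pump) = True
      hot & (door -> ~valve) = True
        door -> ~valve = True
          ~valve = True
      valve & pump = False
  (((~door -> idle) | ~idle) -> ((~hot & pump) | (~pump & ~idle))) & ~((valve | fog)) = True
    ((~door -> idle) | ~idle) -> ((~hot & pump) | (~pump & ~idle)) = True
      (~door -> idle) | ~idle = True
        ~door -> idle = False
          ~door = True
        ~idle = True
      (~hot & pump) | (~pump & ~idle) = True
        ~hot & pump = False
          ~hot = False
        ~pump & ~idle = True
          ~pump = True
          ~idle = True
    ~((valve | fog)) = True
      valve | fog = False
Both conjuncts True, so the formula holds.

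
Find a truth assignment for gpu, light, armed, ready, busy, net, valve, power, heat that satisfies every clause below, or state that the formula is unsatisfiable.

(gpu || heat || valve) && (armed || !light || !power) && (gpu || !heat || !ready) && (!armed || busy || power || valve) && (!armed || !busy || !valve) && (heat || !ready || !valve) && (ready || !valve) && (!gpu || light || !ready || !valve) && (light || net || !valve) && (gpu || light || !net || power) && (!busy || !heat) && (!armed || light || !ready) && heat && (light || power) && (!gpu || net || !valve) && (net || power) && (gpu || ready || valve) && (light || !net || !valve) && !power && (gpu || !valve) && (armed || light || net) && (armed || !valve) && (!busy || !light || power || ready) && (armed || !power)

gpu: True, light: True, armed: False, ready: False, busy: False, net: True, valve: False, power: False, heat: True

Unit clause (heat) forces heat = True.
Unit clause (!power) forces power = False.
In (!busy || !heat) only !busy is left, so busy = False.
In (light || power) only light is left, so light = True.
In (net || power) only net is left, so net = True.
Set gpu = True.
Set armed = False.
  then (armed || !valve) forces valve = False.
Set ready = False.
All clauses satisfied.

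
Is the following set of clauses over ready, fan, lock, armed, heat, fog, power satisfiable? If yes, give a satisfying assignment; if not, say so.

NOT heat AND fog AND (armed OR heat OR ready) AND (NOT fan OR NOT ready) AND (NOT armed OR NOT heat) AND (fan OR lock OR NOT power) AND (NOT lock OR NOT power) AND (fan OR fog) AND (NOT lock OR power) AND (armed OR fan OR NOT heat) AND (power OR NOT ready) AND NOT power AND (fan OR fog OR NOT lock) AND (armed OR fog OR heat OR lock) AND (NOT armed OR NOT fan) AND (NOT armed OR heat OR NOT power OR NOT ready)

Unit clause (NOT heat) forces heat = False.
Unit clause (fog) forces fog = True.
Unit clause (NOT power) forces power = False.
In (NOT lock OR power) only NOT lock is left, so lock = False.
In (power OR NOT ready) only NOT ready is left, so ready = False.
In (armed OR heat OR ready) only armed is left, so armed = True.
In (NOT armed OR NOT fan) only NOT fan is left, so fan = False.
All clauses satisfied.

ready: False; fan: False; lock: False; armed: True; heat: False; fog: True; power: False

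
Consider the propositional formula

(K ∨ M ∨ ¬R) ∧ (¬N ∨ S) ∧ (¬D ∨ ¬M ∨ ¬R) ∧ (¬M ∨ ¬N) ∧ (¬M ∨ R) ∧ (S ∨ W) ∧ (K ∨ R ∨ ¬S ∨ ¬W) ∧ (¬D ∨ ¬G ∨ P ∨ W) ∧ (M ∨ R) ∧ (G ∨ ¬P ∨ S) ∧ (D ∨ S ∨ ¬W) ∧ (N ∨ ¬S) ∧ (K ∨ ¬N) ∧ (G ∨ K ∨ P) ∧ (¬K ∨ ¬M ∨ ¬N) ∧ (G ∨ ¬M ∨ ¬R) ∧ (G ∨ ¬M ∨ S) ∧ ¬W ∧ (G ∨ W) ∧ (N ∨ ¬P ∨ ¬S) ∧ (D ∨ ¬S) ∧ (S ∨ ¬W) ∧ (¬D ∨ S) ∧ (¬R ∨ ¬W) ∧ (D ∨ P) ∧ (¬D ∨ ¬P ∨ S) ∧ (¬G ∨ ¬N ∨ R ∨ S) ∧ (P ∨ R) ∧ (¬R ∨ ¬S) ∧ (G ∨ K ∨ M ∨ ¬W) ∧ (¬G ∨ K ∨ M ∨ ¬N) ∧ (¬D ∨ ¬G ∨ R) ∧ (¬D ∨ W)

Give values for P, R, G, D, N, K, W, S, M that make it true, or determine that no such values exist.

Unsatisfiable

Case R = True:
  (¬W) forces W = False.
  (S ∨ W) forces S = True.
  Clause (¬R ∨ ¬S) is falsified — contradiction.
Case R = False:
  (¬M ∨ R) forces M = False.
  Clause (M ∨ R) is falsified — contradiction.
Both cases fail, so the formula is unsatisfiable.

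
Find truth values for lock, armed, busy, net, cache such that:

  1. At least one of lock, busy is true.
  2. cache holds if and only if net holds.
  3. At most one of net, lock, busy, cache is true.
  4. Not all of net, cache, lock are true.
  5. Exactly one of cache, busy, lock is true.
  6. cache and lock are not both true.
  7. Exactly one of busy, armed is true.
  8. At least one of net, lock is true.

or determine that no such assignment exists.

lock = True, armed = True, busy = False, net = False, cache = False

  (1) {lock, busy}: 1 true — at least one ✓
  (2) cache=F, net=F — same ✓
  (3) {net, lock, busy, cache}: 1 true — at most one ✓
  (4) {net, cache, lock}: 1/3 true — not all ✓
  (5) {cache, busy, lock}: 1 true — exactly one ✓
  (6) cache=F, lock=T — not both ✓
  (7) {busy, armed}: 1 true — exactly one ✓
  (8) {net, lock}: 1 true — at least one ✓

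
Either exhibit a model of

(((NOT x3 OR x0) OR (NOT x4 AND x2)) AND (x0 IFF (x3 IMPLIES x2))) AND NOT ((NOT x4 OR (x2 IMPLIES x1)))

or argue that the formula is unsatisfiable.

x0: True, x1: False, x2: True, x3: False, x4: True

  ((NOT x3 OR x0) OR (NOT x4 AND x2)) AND (x0 IFF (x3 IMPLIES x2)) = True
    (NOT x3 OR x0) OR (NOT x4 AND x2) = True
      NOT x3 OR x0 = True
        NOT x3 = True
      NOT x4 AND x2 = False
        NOT x4 = False
    x0 IFF (x3 IMPLIES x2) = True
      x3 IMPLIES x2 = True
  NOT ((NOT x4 OR (x2 IMPLIES x1))) = True
    NOT x4 OR (x2 IMPLIES x1) = False
      NOT x4 = False
      x2 IMPLIES x1 = False
Both conjuncts True, so the formula holds.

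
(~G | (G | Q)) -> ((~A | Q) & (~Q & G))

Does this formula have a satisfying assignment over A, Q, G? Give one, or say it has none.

A: False, Q: False, G: True

  (~G | (G | Q)) -> ((~A | Q) & (~Q & G)) = True
    ~G | (G | Q) = True
      ~G = False
      G | Q = True
    (~A | Q) & (~Q & G) = True
      ~A | Q = True
        ~A = True
      ~Q & G = True
        ~Q = True
The formula evaluates to True.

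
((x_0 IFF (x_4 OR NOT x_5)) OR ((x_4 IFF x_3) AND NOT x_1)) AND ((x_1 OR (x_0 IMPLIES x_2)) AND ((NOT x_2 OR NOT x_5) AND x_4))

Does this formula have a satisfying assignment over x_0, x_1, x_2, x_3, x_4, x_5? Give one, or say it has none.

x_0=F, x_1=F, x_2=T, x_3=T, x_4=T, x_5=F

  (x_0 IFF (x_4 OR NOT x_5)) OR ((x_4 IFF x_3) AND NOT x_1) = True
    x_0 IFF (x_4 OR NOT x_5) = False
      x_4 OR NOT x_5 = True
        NOT x_5 = True
    (x_4 IFF x_3) AND NOT x_1 = True
      x_4 IFF x_3 = True
      NOT x_1 = True
  (x_1 OR (x_0 IMPLIES x_2)) AND ((NOT x_2 OR NOT x_5) AND x_4) = True
    x_1 OR (x_0 IMPLIES x_2) = True
      x_0 IMPLIES x_2 = True
    (NOT x_2 OR NOT x_5) AND x_4 = True
      NOT x_2 OR NOT x_5 = True
        NOT x_2 = False
        NOT x_5 = True
Both conjuncts True, so the formula holds.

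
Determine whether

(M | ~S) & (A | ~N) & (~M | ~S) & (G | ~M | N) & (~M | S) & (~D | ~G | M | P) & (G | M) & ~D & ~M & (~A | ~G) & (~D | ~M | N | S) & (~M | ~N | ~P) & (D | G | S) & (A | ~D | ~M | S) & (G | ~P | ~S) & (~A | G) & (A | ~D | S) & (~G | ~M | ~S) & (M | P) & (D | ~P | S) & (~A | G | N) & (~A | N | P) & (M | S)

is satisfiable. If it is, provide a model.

Case M = True:
  Clause (~M) is falsified — contradiction.
Case M = False:
  (M | ~S) forces S = False.
  Clause (M | S) is falsified — contradiction.
Both cases fail, so the formula is unsatisfiable.

Unsatisfiable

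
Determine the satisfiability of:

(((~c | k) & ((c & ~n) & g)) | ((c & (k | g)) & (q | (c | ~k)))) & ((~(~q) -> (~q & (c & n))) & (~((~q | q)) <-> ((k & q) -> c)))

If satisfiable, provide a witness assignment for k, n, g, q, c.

The formula is unsatisfiable.

Case q = True: the conjunct ~(~q) -> (~q & (c & n)) becomes ~False -> (False & (c & n)) = False.
Case q = False: the conjunct ~((~q | q)) <-> ((k & q) -> c) becomes ~True <-> (False -> c) = False.
Both cases fail — unsatisfiable.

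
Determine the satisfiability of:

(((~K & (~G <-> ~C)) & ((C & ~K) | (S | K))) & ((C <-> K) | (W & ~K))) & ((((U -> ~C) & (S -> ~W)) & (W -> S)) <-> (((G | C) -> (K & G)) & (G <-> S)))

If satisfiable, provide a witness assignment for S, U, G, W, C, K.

S = False, U = False, G = True, W = True, C = True, K = False

  ((~K & (~G <-> ~C)) & ((C & ~K) | (S | K))) & ((C <-> K) | (W & ~K)) = True
    (~K & (~G <-> ~C)) & ((C & ~K) | (S | K)) = True
      ~K & (~G <-> ~C) = True
        ~K = True
        ~G <-> ~C = True
          ~G = False
          ~C = False
      (C & ~K) | (S | K) = True
        C & ~K = True
          ~K = True
        S | K = False
    (C <-> K) | (W & ~K) = True
      C <-> K = False
      W & ~K = True
        ~K = True
  (((U -> ~C) & (S -> ~W)) & (W -> S)) <-> (((G | C) -> (K & G)) & (G <-> S)) = True
    ((U -> ~C) & (S -> ~W)) & (W -> S) = False
      (U -> ~C) & (S -> ~W) = True
        U -> ~C = True
          ~C = False
        S -> ~W = True
          ~W = False
      W -> S = False
    ((G | C) -> (K & G)) & (G <-> S) = False
      (G | C) -> (K & G) = False
        G | C = True
        K & G = False
      G <-> S = False
Both conjuncts True, so the formula holds.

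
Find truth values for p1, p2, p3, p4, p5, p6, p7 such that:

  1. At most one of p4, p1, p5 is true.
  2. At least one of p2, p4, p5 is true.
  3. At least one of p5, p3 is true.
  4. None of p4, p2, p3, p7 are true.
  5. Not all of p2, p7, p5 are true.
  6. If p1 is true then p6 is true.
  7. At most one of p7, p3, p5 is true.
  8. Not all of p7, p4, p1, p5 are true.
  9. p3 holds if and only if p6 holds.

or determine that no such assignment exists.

p1=F, p2=F, p3=F, p4=F, p5=T, p6=F, p7=F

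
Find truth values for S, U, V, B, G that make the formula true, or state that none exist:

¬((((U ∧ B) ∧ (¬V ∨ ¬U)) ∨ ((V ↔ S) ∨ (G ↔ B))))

S = True; U = False; V = False; B = False; G = True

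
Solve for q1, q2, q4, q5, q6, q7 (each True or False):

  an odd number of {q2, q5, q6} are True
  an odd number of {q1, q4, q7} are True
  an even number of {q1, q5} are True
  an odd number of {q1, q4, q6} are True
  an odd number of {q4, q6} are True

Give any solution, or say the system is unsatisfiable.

q1 = False, q2 = False, q4 = False, q5 = False, q6 = True, q7 = True

{q2, q5, q6}: 1 true → odd ✓
{q1, q4, q7}: 1 true → odd ✓
{q1, q5}: 0 true → even ✓
{q1, q4, q6}: 1 true → odd ✓
{q4, q6}: 1 true → odd ✓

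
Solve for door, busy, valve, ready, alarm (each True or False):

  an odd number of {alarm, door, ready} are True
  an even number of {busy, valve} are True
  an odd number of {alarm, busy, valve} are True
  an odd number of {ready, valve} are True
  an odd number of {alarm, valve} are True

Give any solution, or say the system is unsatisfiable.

door=T; busy=F; valve=F; ready=T; alarm=T

{alarm, door, ready}: 3 true → odd ✓
{busy, valve}: 0 true → even ✓
{alarm, busy, valve}: 1 true → odd ✓
{ready, valve}: 1 true → odd ✓
{alarm, valve}: 1 true → odd ✓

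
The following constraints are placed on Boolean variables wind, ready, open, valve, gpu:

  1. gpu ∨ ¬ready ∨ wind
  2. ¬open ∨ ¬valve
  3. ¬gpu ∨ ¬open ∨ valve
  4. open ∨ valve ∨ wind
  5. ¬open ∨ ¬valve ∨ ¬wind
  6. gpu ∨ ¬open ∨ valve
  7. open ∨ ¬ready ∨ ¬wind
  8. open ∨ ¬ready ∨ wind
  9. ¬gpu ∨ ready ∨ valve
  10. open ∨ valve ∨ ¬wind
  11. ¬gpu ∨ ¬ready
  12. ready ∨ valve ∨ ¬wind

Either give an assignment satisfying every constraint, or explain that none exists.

Set wind = False.
Set ready = False.
Try open = True:
  (¬open ∨ ¬valve) forces valve = False.
  (¬gpu ∨ ¬open ∨ valve) forces gpu = False.
  clause (gpu ∨ ¬open ∨ valve) is falsified — backtrack.
So open = False.
  then (open ∨ valve ∨ wind) forces valve = True.
Set gpu = False.
All clauses satisfied.

wind: False; ready: False; open: False; valve: True; gpu: False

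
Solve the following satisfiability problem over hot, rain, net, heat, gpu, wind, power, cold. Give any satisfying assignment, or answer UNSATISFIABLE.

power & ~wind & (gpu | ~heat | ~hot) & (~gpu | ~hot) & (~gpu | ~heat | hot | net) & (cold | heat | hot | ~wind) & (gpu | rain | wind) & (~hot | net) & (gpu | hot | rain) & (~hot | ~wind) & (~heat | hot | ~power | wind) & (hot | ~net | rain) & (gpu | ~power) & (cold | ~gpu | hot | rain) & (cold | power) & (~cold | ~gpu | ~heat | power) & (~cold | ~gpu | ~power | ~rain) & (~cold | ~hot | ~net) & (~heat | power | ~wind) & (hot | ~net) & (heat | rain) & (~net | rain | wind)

hot = False; rain = True; net = False; heat = False; gpu = True; wind = False; power = True; cold = False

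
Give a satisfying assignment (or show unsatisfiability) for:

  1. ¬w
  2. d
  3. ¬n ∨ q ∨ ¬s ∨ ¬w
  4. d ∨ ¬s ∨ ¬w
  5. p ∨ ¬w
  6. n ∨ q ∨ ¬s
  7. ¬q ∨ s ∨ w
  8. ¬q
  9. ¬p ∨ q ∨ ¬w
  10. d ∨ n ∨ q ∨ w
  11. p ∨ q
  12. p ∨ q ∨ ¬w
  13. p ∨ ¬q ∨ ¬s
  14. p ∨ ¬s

Unit clause (¬w) forces w = False.
Unit clause (d) forces d = True.
Unit clause (¬q) forces q = False.
In (p ∨ q) only p is left, so p = True.
Set s = True.
  then (n ∨ q ∨ ¬s) forces n = True.
All clauses satisfied.

s: True, w: False, q: False, n: True, d: True, p: True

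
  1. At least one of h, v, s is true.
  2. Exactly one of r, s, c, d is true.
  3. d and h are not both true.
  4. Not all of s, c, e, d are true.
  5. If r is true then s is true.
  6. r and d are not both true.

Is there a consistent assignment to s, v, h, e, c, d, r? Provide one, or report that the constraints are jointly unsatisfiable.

s = True, v = True, h = True, e = True, c = False, d = False, r = False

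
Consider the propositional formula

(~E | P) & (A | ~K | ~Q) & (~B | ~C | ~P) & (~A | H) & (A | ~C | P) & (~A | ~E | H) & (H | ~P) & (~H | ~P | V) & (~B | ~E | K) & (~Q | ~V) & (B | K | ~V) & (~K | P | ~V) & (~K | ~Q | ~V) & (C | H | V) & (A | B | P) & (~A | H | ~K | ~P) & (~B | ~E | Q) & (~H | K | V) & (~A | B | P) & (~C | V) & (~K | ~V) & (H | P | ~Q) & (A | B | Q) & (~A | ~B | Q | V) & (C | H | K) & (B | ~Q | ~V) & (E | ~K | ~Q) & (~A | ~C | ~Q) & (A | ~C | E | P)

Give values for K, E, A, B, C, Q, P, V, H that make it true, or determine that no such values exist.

Set K = False.
Try E = True:
  (~E | P) forces P = True.
  (H | ~P) forces H = True.
  (~H | ~P | V) forces V = True.
  (~B | ~E | K) forces B = False.
  clause (B | K | ~V) is falsified — backtrack.
So E = False.
Set A = False.
Set B = True.
Try C = True:
  (~B | ~C | ~P) forces P = False.
  clause (A | ~C | P) is falsified — backtrack.
So C = False.
  then (C | H | K) forces H = True.
  then (~H | K | V) forces V = True.
  then (~Q | ~V) forces Q = False.
Set P = False.
All clauses satisfied.

K = False, E = False, A = False, B = True, C = False, Q = False, P = False, V = True, H = True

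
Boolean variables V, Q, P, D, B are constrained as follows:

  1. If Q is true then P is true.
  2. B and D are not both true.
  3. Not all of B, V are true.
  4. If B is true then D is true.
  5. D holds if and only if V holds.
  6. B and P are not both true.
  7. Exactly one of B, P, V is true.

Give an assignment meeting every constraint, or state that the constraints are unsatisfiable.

V=F; Q=F; P=T; D=F; B=F

  (1) Q=F ⇒ P: vacuous ✓
  (2) B=F, D=F — not both ✓
  (3) {B, V}: 0/2 true — not all ✓
  (4) B=F ⇒ D: vacuous ✓
  (5) D=F, V=F — same ✓
  (6) B=F, P=T — not both ✓
  (7) {B, P, V}: 1 true — exactly one ✓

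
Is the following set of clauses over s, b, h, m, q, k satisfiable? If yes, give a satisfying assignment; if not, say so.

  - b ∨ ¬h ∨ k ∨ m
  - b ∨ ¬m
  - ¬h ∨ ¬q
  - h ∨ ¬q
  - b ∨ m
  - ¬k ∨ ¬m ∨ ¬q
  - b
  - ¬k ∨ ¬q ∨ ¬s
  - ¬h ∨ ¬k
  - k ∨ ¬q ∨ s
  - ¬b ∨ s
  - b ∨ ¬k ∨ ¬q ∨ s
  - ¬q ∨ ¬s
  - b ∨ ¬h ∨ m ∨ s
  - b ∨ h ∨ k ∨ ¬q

Unit clause (b) forces b = True.
In (¬b ∨ s) only s is left, so s = True.
In (¬q ∨ ¬s) only ¬q is left, so q = False.
Set h = False.
Set m = True.
Set k = True.
All clauses satisfied.

s: True; b: True; h: False; m: True; q: False; k: True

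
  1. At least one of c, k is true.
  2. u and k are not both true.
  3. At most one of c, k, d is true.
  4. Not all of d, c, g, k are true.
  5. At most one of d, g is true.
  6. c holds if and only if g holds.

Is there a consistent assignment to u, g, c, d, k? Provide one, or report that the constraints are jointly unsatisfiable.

u = True, g = True, c = True, d = False, k = False

  (1) {c, k}: 1 true — at least one ✓
  (2) u=T, k=F — not both ✓
  (3) {c, k, d}: 1 true — at most one ✓
  (4) {d, c, g, k}: 2/4 true — not all ✓
  (5) {d, g}: 1 true — at most one ✓
  (6) c=T, g=T — same ✓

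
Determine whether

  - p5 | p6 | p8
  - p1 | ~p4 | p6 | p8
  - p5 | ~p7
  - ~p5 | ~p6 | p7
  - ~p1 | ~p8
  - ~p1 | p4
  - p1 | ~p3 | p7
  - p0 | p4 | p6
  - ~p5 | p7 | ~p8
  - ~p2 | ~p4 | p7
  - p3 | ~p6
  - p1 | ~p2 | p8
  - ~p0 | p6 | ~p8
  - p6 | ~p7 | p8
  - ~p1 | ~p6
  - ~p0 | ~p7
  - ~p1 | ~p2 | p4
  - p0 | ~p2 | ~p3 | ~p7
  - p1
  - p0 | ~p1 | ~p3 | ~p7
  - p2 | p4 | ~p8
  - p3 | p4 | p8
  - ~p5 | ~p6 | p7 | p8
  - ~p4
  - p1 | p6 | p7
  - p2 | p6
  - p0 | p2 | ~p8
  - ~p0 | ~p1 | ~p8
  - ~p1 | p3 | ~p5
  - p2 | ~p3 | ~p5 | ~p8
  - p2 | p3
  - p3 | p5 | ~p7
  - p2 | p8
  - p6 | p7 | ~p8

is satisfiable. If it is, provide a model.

The formula is unsatisfiable.

Case p4 = True:
  Clause (~p4) is falsified — contradiction.
Case p4 = False:
  (~p1 | p4) forces p1 = False.
  Clause (p1) is falsified — contradiction.
Both cases fail, so the formula is unsatisfiable.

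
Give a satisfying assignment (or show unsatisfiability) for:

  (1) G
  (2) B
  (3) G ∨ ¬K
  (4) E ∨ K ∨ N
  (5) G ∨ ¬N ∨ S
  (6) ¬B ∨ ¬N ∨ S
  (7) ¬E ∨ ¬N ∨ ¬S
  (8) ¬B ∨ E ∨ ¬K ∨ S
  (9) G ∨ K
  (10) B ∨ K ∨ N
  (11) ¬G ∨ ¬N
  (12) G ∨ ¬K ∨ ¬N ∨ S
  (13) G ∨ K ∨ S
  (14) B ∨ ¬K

G = True; S = True; B = True; N = False; E = True; K = True

Unit clause (G) forces G = True.
Unit clause (B) forces B = True.
In (¬G ∨ ¬N) only ¬N is left, so N = False.
Set S = True.
Set E = True.
Set K = True.
All clauses satisfied.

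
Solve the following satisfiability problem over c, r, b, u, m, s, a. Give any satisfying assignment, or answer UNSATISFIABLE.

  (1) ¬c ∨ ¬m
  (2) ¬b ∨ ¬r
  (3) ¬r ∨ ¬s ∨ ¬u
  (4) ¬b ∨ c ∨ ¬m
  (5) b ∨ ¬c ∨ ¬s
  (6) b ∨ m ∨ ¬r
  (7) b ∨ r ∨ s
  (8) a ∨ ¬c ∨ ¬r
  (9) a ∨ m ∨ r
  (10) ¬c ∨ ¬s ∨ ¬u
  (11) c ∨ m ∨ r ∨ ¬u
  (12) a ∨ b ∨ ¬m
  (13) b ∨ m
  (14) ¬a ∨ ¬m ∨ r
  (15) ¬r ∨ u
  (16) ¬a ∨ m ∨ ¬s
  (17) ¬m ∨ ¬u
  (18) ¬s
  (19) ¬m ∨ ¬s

Unit clause (¬s) forces s = False.
Set c = True.
  then (¬c ∨ ¬m) forces m = False.
  then (b ∨ m) forces b = True.
  then (¬b ∨ ¬r) forces r = False.
  then (a ∨ m ∨ r) forces a = True.
Set u = False.
All clauses satisfied.

c: True; r: False; b: True; u: False; m: False; s: False; a: True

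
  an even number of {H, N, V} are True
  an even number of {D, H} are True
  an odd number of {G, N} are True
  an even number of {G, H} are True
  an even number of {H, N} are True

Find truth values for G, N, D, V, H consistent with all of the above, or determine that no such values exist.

Adding constraints 3, 4, 5 mod 2: every variable appears an even number of times on the left, so the left side is 0.
But the right sides sum to 1 (mod 2). 0 ≠ 1 — the system is inconsistent.

Unsatisfiable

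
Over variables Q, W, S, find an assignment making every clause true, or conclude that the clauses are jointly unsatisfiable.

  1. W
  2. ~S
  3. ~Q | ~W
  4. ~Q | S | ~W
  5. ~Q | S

Unit clause (W) forces W = True.
Unit clause (~S) forces S = False.
In (~Q | ~W) only ~Q is left, so Q = False.
All clauses satisfied.

Q = False; W = True; S = False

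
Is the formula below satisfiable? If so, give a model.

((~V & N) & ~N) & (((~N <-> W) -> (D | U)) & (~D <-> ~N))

Case N = True: the conjunct ~N is False.
Case N = False: the conjunct N is False.
Both cases fail — unsatisfiable.

Unsatisfiable — no assignment works.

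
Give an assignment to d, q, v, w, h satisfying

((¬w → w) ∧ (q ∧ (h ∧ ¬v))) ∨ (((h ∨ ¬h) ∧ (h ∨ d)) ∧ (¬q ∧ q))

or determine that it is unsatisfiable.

d = False, q = True, v = False, w = True, h = True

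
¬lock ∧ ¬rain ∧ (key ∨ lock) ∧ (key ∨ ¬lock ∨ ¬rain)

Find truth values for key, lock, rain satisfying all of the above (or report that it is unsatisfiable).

Unit clause (¬lock) forces lock = False.
Unit clause (¬rain) forces rain = False.
In (key ∨ lock) only key is left, so key = True.
All clauses satisfied.

key = True; lock = False; rain = False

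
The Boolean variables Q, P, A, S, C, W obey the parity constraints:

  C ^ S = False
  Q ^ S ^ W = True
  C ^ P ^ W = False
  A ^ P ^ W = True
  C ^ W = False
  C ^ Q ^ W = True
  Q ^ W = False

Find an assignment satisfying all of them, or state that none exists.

Q = True, P = False, A = False, S = True, C = True, W = True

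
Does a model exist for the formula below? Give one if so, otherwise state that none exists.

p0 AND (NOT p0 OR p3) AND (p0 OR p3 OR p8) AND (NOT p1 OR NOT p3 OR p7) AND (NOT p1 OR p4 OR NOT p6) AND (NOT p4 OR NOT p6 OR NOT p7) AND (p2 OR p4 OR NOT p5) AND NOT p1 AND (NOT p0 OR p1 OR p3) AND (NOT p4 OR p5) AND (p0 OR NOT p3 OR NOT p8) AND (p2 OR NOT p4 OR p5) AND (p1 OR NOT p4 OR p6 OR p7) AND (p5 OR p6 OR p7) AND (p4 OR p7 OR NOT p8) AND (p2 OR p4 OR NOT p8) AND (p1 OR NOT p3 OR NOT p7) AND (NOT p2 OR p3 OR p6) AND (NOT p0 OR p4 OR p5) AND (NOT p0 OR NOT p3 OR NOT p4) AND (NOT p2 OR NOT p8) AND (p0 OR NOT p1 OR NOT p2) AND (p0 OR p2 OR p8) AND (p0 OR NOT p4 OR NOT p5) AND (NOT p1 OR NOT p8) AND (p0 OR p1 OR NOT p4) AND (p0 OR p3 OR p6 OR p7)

Unit clause (p0) forces p0 = True.
In (NOT p0 OR p3) only p3 is left, so p3 = True.
Unit clause (NOT p1) forces p1 = False.
In (p1 OR NOT p3 OR NOT p7) only NOT p7 is left, so p7 = False.
In (NOT p0 OR NOT p3 OR NOT p4) only NOT p4 is left, so p4 = False.
In (p4 OR p7 OR NOT p8) only NOT p8 is left, so p8 = False.
In (NOT p0 OR p4 OR p5) only p5 is left, so p5 = True.
In (p2 OR p4 OR NOT p5) only p2 is left, so p2 = True.
Set p6 = False.
All clauses satisfied.

p0 = True, p1 = False, p2 = True, p3 = True, p4 = False, p5 = True, p6 = False, p7 = False, p8 = False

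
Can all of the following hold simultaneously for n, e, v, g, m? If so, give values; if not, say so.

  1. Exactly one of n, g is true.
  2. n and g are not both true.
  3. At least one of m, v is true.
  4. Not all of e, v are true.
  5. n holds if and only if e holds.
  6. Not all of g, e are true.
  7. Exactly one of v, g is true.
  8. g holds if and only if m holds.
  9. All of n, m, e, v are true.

The formula is unsatisfiable.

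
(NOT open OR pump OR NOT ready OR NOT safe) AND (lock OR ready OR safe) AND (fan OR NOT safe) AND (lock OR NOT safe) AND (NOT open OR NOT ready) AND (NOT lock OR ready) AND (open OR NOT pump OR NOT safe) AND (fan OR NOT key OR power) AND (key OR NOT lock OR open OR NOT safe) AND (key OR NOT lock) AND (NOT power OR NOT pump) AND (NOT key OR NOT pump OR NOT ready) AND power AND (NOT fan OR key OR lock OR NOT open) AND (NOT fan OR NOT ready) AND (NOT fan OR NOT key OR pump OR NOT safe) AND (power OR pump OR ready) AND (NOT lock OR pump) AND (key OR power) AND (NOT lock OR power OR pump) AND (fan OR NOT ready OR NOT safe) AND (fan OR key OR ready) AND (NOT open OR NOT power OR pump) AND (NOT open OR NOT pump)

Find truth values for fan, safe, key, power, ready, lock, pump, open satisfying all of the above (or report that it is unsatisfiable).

fan=F; safe=F; key=F; power=T; ready=T; lock=F; pump=F; open=F

Unit clause (power) forces power = True.
In (NOT power OR NOT pump) only NOT pump is left, so pump = False.
In (NOT lock OR pump) only NOT lock is left, so lock = False.
In (NOT open OR NOT power OR pump) only NOT open is left, so open = False.
In (lock OR NOT safe) only NOT safe is left, so safe = False.
In (lock OR ready OR safe) only ready is left, so ready = True.
In (NOT fan OR NOT ready) only NOT fan is left, so fan = False.
Set key = False.
All clauses satisfied.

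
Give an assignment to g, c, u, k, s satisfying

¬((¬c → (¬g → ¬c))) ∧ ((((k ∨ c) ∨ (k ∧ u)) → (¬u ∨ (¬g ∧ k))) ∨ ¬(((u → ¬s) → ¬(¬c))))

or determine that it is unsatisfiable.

No satisfying assignment exists.

The conjunct ¬((¬c → (¬g → ¬c))) is unsatisfiable on its own:
  g=F, c=F: evaluates to False.
  g=F, c=T: evaluates to False.
  g=T, c=F: evaluates to False.
  g=T, c=T: evaluates to False.
So the whole conjunction is unsatisfiable.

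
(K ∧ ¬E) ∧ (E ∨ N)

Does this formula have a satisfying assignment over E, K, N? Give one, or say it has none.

E: False; K: True; N: True

  K ∧ ¬E = True
    ¬E = True
  E ∨ N = True
Both conjuncts True, so the formula holds.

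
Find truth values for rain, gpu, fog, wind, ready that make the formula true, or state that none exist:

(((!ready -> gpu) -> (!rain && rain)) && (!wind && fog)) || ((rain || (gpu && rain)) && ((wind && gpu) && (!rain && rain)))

rain: True, gpu: False, fog: True, wind: False, ready: False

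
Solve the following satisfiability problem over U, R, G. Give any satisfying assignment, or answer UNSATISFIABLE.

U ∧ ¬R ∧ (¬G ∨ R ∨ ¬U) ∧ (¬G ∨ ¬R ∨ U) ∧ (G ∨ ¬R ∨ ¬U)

U = True, R = False, G = False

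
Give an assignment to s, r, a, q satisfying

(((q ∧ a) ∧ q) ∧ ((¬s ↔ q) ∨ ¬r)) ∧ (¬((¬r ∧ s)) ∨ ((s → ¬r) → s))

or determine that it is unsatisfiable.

s=T, r=F, a=T, q=T

  ((q ∧ a) ∧ q) ∧ ((¬s ↔ q) ∨ ¬r) = True
    (q ∧ a) ∧ q = True
      q ∧ a = True
    (¬s ↔ q) ∨ ¬r = True
      ¬s ↔ q = False
        ¬s = False
      ¬r = True
  ¬((¬r ∧ s)) ∨ ((s → ¬r) → s) = True
    ¬((¬r ∧ s)) = False
      ¬r ∧ s = True
        ¬r = True
    (s → ¬r) → s = True
      s → ¬r = True
        ¬r = True
Both conjuncts True, so the formula holds.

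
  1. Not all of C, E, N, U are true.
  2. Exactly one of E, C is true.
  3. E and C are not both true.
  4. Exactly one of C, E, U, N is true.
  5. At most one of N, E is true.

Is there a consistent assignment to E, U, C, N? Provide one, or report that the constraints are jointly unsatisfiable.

E=F, U=F, C=T, N=F

  (1) {C, E, N, U}: 1/4 true — not all ✓
  (2) {E, C}: 1 true — exactly one ✓
  (3) E=F, C=T — not both ✓
  (4) {C, E, U, N}: 1 true — exactly one ✓
  (5) {N, E}: 0 true — at most one ✓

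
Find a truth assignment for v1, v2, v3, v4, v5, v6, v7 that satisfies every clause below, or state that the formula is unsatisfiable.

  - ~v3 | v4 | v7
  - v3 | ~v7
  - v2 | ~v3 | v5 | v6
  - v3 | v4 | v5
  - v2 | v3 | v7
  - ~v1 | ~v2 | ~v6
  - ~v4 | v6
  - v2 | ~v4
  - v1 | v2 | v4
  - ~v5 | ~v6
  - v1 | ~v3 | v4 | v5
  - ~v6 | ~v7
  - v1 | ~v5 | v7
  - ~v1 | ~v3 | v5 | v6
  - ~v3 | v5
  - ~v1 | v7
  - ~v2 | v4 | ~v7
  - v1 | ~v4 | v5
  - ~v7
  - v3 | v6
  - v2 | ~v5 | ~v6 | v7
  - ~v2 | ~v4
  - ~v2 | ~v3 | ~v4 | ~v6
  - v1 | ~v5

No satisfying assignment exists.

Case v7 = True:
  Clause (~v7) is falsified — contradiction.
Case v7 = False:
  (~v1 | v7) forces v1 = False.
  (v1 | ~v5 | v7) forces v5 = False.
  (~v3 | v5) forces v3 = False.
  (v3 | v4 | v5) forces v4 = True.
  Clause (v1 | ~v4 | v5) is falsified — contradiction.
Both cases fail, so the formula is unsatisfiable.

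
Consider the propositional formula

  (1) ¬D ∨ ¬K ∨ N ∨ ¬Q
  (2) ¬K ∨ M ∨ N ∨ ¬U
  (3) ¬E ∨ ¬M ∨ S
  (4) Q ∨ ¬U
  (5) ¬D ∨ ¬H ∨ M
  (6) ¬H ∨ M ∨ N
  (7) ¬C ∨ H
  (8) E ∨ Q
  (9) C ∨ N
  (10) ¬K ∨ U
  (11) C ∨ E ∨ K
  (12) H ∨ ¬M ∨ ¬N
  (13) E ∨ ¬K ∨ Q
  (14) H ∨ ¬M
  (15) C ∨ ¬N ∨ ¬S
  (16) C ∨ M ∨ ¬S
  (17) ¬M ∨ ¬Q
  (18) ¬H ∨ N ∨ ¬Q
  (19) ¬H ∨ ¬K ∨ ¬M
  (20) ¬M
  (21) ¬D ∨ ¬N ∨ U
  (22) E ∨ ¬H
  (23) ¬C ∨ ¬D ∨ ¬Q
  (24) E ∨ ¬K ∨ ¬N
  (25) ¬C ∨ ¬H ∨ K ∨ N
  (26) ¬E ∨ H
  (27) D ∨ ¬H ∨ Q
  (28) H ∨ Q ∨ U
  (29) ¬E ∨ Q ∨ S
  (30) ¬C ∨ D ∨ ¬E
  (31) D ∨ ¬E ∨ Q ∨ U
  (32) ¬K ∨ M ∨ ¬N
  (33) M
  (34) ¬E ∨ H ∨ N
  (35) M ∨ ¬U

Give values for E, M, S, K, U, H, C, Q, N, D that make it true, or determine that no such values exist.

Case M = True:
  Clause (¬M) is falsified — contradiction.
Case M = False:
  Clause (M) is falsified — contradiction.
Both cases fail, so the formula is unsatisfiable.

No satisfying assignment exists.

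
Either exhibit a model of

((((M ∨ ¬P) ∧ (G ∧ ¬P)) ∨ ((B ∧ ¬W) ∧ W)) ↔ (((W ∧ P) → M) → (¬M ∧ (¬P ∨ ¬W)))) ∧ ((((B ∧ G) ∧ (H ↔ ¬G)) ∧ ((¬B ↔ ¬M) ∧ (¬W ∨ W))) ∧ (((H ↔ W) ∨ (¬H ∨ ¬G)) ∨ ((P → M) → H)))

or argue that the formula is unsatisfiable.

P = True, G = True, H = False, M = True, W = True, B = True

  (((M ∨ ¬P) ∧ (G ∧ ¬P)) ∨ ((B ∧ ¬W) ∧ W)) ↔ (((W ∧ P) → M) → (¬M ∧ (¬P ∨ ¬W))) = True
    ((M ∨ ¬P) ∧ (G ∧ ¬P)) ∨ ((B ∧ ¬W) ∧ W) = False
      (M ∨ ¬P) ∧ (G ∧ ¬P) = False
        M ∨ ¬P = True
          ¬P = False
        G ∧ ¬P = False
          ¬P = False
      (B ∧ ¬W) ∧ W = False
        B ∧ ¬W = False
          ¬W = False
    ((W ∧ P) → M) → (¬M ∧ (¬P ∨ ¬W)) = False
      (W ∧ P) → M = True
        W ∧ P = True
      ¬M ∧ (¬P ∨ ¬W) = False
        ¬M = False
        ¬P ∨ ¬W = False
          ¬P = False
          ¬W = False
  (((B ∧ G) ∧ (H ↔ ¬G)) ∧ ((¬B ↔ ¬M) ∧ (¬W ∨ W))) ∧ (((H ↔ W) ∨ (¬H ∨ ¬G)) ∨ ((P → M) → H)) = True
    ((B ∧ G) ∧ (H ↔ ¬G)) ∧ ((¬B ↔ ¬M) ∧ (¬W ∨ W)) = True
      (B ∧ G) ∧ (H ↔ ¬G) = True
        B ∧ G = True
        H ↔ ¬G = True
          ¬G = False
      (¬B ↔ ¬M) ∧ (¬W ∨ W) = True
        ¬B ↔ ¬M = True
          ¬B = False
          ¬M = False
        ¬W ∨ W = True
          ¬W = False
    ((H ↔ W) ∨ (¬H ∨ ¬G)) ∨ ((P → M) → H) = True
      (H ↔ W) ∨ (¬H ∨ ¬G) = True
        H ↔ W = False
        ¬H ∨ ¬G = True
          ¬H = True
          ¬G = False
      (P → M) → H = False
        P → M = True
Both conjuncts True, so the formula holds.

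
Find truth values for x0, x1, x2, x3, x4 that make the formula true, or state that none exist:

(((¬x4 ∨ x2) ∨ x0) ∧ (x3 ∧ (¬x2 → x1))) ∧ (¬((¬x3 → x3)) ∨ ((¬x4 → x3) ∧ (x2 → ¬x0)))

x0 = False, x1 = False, x2 = True, x3 = True, x4 = True

  ((¬x4 ∨ x2) ∨ x0) ∧ (x3 ∧ (¬x2 → x1)) = True
    (¬x4 ∨ x2) ∨ x0 = True
      ¬x4 ∨ x2 = True
        ¬x4 = False
    x3 ∧ (¬x2 → x1) = True
      ¬x2 → x1 = True
        ¬x2 = False
  ¬((¬x3 → x3)) ∨ ((¬x4 → x3) ∧ (x2 → ¬x0)) = True
    ¬((¬x3 → x3)) = False
      ¬x3 → x3 = True
        ¬x3 = False
    (¬x4 → x3) ∧ (x2 → ¬x0) = True
      ¬x4 → x3 = True
        ¬x4 = False
      x2 → ¬x0 = True
        ¬x0 = True
Both conjuncts True, so the formula holds.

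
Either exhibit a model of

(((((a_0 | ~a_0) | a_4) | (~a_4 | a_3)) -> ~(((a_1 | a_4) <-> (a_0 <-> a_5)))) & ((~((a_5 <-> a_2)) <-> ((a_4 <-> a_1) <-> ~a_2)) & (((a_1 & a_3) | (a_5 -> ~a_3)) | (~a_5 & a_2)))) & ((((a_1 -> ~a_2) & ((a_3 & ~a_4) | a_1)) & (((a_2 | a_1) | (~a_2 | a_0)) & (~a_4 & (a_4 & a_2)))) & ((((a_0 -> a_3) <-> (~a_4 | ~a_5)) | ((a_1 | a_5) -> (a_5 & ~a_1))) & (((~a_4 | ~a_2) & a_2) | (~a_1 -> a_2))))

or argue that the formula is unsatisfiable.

Unsatisfiable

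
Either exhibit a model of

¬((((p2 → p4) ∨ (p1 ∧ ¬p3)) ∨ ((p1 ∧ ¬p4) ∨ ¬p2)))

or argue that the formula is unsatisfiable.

p1: False, p2: True, p3: True, p4: False

  ¬((((p2 → p4) ∨ (p1 ∧ ¬p3)) ∨ ((p1 ∧ ¬p4) ∨ ¬p2))) = True
    ((p2 → p4) ∨ (p1 ∧ ¬p3)) ∨ ((p1 ∧ ¬p4) ∨ ¬p2) = False
      (p2 → p4) ∨ (p1 ∧ ¬p3) = False
        p2 → p4 = False
        p1 ∧ ¬p3 = False
          ¬p3 = False
      (p1 ∧ ¬p4) ∨ ¬p2 = False
        p1 ∧ ¬p4 = False
          ¬p4 = True
        ¬p2 = False
The formula evaluates to True.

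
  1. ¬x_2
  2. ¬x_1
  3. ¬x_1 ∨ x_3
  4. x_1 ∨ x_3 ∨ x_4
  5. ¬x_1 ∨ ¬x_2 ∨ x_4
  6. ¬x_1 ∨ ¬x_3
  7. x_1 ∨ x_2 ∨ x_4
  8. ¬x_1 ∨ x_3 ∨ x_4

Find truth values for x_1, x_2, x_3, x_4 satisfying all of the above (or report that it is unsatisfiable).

x_1: False, x_2: False, x_3: False, x_4: True

Unit clause (¬x_2) forces x_2 = False.
Unit clause (¬x_1) forces x_1 = False.
In (x_1 ∨ x_2 ∨ x_4) only x_4 is left, so x_4 = True.
Set x_3 = False.
Check each clause:
  (¬x_2): ¬x_2 holds.
  (¬x_1): ¬x_1 holds.
  (¬x_1 ∨ x_3): ¬x_1 holds.
  (x_1 ∨ x_3 ∨ x_4): x_4 holds.
  (¬x_1 ∨ ¬x_2 ∨ x_4): ¬x_1 holds.
  (¬x_1 ∨ ¬x_3): ¬x_1 holds.
  (x_1 ∨ x_2 ∨ x_4): x_4 holds.
  (¬x_1 ∨ x_3 ∨ x_4): ¬x_1 holds.
All clauses satisfied.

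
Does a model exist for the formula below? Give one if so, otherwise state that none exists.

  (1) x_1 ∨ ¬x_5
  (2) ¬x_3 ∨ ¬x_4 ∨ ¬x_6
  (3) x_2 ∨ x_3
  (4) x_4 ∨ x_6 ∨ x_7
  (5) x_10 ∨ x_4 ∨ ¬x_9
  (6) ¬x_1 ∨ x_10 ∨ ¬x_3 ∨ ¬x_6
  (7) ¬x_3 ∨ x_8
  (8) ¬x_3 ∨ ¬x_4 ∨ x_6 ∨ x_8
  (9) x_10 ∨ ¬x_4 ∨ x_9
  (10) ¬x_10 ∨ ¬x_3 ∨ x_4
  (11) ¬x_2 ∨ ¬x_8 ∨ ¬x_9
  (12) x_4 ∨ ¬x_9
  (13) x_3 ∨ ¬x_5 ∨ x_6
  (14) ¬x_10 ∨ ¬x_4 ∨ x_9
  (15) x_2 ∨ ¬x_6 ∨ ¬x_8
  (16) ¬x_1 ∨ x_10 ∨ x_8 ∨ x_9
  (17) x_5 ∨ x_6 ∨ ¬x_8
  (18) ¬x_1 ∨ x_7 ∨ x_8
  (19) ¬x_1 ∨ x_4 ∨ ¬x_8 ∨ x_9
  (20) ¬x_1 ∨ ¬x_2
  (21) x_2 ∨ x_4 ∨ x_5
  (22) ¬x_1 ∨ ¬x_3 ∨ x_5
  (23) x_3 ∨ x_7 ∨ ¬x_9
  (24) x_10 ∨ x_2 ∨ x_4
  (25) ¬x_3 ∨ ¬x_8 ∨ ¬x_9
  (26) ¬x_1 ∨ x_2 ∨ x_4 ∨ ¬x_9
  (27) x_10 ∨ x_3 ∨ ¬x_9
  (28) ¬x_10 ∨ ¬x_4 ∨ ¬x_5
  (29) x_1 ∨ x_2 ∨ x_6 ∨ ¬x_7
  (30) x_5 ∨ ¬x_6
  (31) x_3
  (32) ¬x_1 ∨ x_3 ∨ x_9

Unsatisfiable — no assignment works.

Case x_5 = True:
  (x_1 ∨ ¬x_5) forces x_1 = True.
  (¬x_1 ∨ ¬x_2) forces x_2 = False.
  (x_2 ∨ x_3) forces x_3 = True.
  (¬x_3 ∨ x_8) forces x_8 = True.
  (x_2 ∨ ¬x_6 ∨ ¬x_8) forces x_6 = False.
  (¬x_3 ∨ ¬x_8 ∨ ¬x_9) forces x_9 = False.
  (¬x_1 ∨ x_4 ∨ ¬x_8 ∨ x_9) forces x_4 = True.
  (x_10 ∨ ¬x_4 ∨ x_9) forces x_10 = True.
  Clause (¬x_10 ∨ ¬x_4 ∨ x_9) is falsified — contradiction.
Case x_5 = False:
  (x_5 ∨ ¬x_6) forces x_6 = False.
  (x_5 ∨ x_6 ∨ ¬x_8) forces x_8 = False.
  (¬x_3 ∨ x_8) forces x_3 = False.
  Clause (x_3) is falsified — contradiction.
Both cases fail, so the formula is unsatisfiable.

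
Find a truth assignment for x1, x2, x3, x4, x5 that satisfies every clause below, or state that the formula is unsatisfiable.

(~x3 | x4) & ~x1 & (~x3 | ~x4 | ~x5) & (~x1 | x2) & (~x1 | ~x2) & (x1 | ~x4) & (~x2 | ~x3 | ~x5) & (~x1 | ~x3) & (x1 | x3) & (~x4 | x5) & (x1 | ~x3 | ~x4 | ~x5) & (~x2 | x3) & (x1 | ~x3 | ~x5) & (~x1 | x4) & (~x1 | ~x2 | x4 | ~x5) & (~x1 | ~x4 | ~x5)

Case x1 = True:
  Clause (~x1) is falsified — contradiction.
Case x1 = False:
  (x1 | ~x4) forces x4 = False.
  (~x3 | x4) forces x3 = False.
  Clause (x1 | x3) is falsified — contradiction.
Both cases fail, so the formula is unsatisfiable.

Unsatisfiable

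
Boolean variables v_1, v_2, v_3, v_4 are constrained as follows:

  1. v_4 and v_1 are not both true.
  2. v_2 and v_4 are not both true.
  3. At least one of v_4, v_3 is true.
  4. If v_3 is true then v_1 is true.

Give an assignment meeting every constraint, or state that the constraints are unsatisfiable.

v_1: True, v_2: True, v_3: True, v_4: False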